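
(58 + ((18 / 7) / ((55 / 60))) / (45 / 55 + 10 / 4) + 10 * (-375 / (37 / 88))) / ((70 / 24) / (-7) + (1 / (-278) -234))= 279419039880 / 7392882791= 37.80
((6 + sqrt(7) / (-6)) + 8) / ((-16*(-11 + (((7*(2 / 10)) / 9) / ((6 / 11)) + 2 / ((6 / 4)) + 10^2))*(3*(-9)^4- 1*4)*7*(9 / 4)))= -15 / 481486093 + 5*sqrt(7) / 13481610604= -0.00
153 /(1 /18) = 2754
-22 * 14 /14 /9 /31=-22 /279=-0.08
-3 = -3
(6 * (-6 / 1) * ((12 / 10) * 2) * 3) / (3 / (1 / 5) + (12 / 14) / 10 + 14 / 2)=-9072 / 773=-11.74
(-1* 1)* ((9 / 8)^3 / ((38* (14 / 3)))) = -2187 / 272384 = -0.01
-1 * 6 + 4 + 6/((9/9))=4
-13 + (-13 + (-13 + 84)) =45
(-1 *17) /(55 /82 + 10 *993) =-1394 /814315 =-0.00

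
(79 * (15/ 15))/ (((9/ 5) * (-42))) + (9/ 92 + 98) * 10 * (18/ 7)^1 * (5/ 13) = 109535645/ 113022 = 969.15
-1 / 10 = -0.10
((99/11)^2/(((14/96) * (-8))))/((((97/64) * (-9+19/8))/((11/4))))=684288/35987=19.01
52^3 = 140608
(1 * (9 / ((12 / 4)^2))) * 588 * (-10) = -5880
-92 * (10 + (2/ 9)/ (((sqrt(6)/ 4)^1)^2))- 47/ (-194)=-5103259/ 5238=-974.28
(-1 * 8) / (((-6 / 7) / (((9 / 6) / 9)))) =14 / 9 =1.56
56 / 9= 6.22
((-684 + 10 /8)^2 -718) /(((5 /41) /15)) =915965379 /16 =57247836.19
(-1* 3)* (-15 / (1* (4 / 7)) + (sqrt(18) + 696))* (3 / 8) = -24111 / 32- 27* sqrt(2) / 8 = -758.24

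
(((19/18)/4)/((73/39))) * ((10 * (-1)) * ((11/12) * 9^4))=-9903465/1168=-8478.99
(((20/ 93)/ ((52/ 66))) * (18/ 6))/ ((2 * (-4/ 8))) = -330/ 403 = -0.82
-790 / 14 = -395 / 7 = -56.43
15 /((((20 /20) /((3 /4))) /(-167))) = -7515 /4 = -1878.75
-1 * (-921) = 921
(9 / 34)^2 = 81 / 1156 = 0.07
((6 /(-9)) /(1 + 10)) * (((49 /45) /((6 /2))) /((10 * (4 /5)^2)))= -49 /14256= -0.00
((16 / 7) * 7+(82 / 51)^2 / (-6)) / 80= 60743 / 312120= 0.19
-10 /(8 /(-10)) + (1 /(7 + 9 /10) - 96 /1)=-13173 /158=-83.37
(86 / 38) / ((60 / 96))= 344 / 95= 3.62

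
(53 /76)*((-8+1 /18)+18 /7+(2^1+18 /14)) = -13939 /9576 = -1.46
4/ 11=0.36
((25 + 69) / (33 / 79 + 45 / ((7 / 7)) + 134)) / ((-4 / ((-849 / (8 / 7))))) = 22066359 / 226784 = 97.30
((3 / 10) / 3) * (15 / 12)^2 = 5 / 32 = 0.16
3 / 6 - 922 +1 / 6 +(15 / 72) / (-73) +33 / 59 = -95178863 / 103368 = -920.78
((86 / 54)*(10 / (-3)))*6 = -860 / 27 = -31.85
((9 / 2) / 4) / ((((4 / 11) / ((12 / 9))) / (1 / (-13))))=-33 / 104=-0.32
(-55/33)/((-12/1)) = 5/36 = 0.14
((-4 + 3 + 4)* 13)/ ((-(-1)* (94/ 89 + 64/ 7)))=8099/ 2118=3.82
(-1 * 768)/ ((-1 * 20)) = 192/ 5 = 38.40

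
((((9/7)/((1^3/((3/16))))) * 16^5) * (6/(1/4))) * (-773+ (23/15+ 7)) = -4637836668.34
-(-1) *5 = 5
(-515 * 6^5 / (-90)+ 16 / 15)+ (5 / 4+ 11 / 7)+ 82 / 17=317763641 / 7140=44504.71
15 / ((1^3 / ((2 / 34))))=15 / 17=0.88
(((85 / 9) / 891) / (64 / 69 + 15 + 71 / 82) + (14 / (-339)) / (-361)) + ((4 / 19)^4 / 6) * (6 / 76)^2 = 1009454655756016 / 1350206897208327873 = 0.00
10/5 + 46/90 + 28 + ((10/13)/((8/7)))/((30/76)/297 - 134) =30.51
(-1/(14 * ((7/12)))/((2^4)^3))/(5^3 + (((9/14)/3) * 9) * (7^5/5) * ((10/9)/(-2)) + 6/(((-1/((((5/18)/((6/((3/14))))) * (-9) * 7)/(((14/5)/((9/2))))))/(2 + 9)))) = 0.00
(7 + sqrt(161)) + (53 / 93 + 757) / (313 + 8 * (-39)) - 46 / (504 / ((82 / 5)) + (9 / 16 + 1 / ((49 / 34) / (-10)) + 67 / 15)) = sqrt(161) + 986073763135 / 1292408259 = 775.66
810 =810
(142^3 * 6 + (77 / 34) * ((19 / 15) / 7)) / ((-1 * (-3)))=8761661489 / 1530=5726576.14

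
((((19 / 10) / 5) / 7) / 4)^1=19 / 1400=0.01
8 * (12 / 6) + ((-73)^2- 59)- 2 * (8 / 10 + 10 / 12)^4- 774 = 1821595199 / 405000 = 4497.77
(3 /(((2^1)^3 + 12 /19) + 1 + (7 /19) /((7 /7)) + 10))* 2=3 /10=0.30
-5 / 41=-0.12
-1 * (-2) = 2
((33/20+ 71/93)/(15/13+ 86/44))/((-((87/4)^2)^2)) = -82166656/23682727850985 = -0.00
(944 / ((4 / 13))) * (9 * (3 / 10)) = 41418 / 5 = 8283.60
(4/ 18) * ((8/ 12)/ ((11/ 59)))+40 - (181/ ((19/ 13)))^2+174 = -15122.07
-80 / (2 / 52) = -2080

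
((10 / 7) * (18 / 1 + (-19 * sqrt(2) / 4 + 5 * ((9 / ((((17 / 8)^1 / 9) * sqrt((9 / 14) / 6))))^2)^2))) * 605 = 464621138020620900 / 584647 - 57475 * sqrt(2) / 14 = 794703700910.54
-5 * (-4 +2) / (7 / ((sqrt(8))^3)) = 160 * sqrt(2) / 7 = 32.32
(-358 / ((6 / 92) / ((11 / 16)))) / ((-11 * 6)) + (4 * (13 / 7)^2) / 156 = 202045 / 3528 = 57.27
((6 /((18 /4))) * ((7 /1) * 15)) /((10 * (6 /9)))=21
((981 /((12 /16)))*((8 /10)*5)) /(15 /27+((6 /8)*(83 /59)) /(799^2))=7094402203968 /753315421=9417.57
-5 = -5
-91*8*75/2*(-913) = 24924900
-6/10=-0.60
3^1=3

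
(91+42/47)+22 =113.89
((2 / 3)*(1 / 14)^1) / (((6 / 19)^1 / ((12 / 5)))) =38 / 105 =0.36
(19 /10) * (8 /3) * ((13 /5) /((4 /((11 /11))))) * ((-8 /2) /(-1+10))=-988 /675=-1.46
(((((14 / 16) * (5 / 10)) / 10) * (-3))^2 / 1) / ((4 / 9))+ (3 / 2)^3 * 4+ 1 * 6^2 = 5072769 / 102400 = 49.54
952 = 952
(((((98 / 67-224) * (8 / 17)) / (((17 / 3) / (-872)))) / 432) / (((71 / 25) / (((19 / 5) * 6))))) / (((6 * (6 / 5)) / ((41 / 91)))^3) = 446048096875 / 6078358373724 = 0.07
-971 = -971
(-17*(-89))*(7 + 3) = 15130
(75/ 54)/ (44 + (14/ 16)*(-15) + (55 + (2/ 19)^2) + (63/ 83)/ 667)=1998532100/ 123586821207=0.02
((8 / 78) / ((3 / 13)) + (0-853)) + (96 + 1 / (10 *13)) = -885161 / 1170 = -756.55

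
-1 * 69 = -69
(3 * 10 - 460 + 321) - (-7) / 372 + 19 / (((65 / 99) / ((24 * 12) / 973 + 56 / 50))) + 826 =445836621383 / 588178500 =758.00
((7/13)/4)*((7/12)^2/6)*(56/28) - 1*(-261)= 5863447/22464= 261.02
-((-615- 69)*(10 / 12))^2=-324900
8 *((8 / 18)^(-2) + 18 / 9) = 113 / 2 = 56.50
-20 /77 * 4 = -80 /77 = -1.04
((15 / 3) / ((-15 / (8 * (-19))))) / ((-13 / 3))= -152 / 13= -11.69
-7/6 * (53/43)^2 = -19663/11094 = -1.77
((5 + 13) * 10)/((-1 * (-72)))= 5/2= 2.50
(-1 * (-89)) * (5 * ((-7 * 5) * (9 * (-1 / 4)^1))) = 140175 / 4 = 35043.75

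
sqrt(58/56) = sqrt(203)/14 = 1.02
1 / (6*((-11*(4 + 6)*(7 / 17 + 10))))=-0.00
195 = 195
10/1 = 10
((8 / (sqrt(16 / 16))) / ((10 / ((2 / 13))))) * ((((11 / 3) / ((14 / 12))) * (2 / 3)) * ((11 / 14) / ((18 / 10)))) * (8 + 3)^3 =2576816 / 17199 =149.82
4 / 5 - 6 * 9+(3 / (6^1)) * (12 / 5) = -52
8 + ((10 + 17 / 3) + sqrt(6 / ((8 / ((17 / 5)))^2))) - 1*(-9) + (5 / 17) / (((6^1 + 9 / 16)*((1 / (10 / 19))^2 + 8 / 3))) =17*sqrt(6) / 40 + 21964346 / 672231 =33.71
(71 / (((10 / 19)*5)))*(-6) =-4047 / 25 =-161.88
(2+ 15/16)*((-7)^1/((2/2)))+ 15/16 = -157/8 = -19.62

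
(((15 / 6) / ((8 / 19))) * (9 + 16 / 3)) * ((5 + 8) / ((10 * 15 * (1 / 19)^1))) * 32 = 201799 / 45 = 4484.42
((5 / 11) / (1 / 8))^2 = 1600 / 121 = 13.22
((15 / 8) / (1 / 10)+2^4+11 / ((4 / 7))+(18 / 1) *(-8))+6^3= 126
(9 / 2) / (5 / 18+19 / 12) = 162 / 67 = 2.42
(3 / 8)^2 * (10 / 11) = 0.13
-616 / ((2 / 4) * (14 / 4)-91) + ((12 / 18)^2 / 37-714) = -4002814 / 5661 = -707.09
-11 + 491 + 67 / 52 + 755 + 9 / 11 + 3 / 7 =4955091 / 4004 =1237.54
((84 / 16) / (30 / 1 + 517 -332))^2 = 441 / 739600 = 0.00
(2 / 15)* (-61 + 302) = 482 / 15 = 32.13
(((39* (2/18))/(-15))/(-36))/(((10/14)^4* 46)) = 31213/46575000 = 0.00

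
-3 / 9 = -1 / 3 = -0.33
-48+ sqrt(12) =-48+ 2*sqrt(3) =-44.54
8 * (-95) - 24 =-784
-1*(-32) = 32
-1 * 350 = -350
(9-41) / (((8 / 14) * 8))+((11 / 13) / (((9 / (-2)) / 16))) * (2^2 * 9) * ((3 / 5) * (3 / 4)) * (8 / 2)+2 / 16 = -104951 / 520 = -201.83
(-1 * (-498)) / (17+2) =498 / 19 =26.21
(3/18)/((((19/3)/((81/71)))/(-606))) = -18.19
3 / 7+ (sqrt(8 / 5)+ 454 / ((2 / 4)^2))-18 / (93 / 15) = 2 *sqrt(10) / 5+ 393535 / 217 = 1814.79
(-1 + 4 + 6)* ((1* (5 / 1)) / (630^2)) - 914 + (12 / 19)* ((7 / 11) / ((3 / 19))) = -88429309 / 97020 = -911.45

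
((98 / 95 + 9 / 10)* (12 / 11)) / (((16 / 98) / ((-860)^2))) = 1995034020 / 209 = 9545617.32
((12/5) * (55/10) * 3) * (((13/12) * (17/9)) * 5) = 2431/6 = 405.17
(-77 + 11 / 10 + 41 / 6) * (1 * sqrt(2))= -1036 * sqrt(2) / 15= -97.68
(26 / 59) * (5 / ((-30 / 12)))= -52 / 59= -0.88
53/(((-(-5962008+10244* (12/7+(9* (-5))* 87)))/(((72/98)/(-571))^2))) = 5724/3004069669054727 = 0.00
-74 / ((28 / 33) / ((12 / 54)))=-407 / 21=-19.38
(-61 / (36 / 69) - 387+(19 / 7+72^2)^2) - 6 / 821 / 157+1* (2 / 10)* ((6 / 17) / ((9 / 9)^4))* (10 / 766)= 13275300062889003203 / 493478039796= 26901501.17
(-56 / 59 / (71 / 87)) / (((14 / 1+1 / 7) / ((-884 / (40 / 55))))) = 99.96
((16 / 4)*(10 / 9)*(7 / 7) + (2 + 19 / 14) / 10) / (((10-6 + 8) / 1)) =6023 / 15120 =0.40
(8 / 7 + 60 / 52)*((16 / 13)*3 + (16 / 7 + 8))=265848 / 8281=32.10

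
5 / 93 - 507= -47146 / 93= -506.95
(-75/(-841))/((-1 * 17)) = -0.01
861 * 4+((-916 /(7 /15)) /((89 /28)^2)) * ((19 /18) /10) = 81352460 /23763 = 3423.49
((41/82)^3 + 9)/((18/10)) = 365/72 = 5.07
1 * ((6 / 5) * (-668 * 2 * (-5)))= 8016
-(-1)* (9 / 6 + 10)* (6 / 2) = 69 / 2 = 34.50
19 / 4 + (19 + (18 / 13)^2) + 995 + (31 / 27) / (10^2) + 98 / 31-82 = 3330652096 / 3536325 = 941.84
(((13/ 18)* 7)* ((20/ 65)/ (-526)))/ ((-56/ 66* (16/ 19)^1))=209/ 50496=0.00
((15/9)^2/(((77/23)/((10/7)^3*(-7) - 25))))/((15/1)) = -255875/101871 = -2.51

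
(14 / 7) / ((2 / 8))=8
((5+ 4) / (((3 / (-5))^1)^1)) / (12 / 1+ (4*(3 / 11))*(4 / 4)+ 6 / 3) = -165 / 166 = -0.99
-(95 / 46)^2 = -9025 / 2116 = -4.27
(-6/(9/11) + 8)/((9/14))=28/27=1.04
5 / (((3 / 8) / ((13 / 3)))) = 520 / 9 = 57.78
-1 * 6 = -6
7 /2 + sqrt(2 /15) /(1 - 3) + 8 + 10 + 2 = 47 /2 - sqrt(30) /30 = 23.32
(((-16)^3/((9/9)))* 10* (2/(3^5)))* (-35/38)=1433600/4617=310.50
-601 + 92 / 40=-5987 / 10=-598.70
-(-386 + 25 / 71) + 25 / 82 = 2247017 / 5822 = 385.95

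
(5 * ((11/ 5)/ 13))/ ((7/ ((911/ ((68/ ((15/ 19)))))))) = 150315/ 117572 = 1.28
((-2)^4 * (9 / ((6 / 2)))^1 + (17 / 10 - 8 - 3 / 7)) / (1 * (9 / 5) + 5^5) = 2889 / 218876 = 0.01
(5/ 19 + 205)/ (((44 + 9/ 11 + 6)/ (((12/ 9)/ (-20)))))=-220/ 817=-0.27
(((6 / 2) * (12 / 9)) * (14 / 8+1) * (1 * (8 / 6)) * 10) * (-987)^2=142878120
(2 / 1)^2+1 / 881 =3525 / 881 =4.00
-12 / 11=-1.09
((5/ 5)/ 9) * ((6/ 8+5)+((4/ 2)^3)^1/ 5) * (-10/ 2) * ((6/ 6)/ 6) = -49/ 72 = -0.68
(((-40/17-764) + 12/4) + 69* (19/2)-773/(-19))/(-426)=43391/275196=0.16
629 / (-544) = -37 / 32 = -1.16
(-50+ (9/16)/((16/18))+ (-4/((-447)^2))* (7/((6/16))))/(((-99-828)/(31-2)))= 109846428665/71125610112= 1.54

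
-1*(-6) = 6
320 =320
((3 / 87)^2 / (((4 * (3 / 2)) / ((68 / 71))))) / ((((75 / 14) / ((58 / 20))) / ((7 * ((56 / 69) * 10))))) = 186592 / 31965975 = 0.01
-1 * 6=-6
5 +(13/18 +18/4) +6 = 146/9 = 16.22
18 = 18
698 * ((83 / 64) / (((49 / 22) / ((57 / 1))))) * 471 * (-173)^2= 256026060394731 / 784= 326563852544.30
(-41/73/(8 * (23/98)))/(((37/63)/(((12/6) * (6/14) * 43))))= -2332449/124246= -18.77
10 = 10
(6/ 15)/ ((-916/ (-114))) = 57/ 1145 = 0.05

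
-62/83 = -0.75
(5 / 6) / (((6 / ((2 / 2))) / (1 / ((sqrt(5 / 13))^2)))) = 13 / 36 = 0.36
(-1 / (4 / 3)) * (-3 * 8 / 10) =9 / 5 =1.80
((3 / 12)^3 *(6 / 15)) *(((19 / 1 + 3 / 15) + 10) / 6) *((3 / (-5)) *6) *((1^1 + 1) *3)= -657 / 1000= -0.66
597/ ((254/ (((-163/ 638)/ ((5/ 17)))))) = -1654287/ 810260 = -2.04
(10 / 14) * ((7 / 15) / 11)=1 / 33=0.03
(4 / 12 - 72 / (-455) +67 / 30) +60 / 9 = 25639 / 2730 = 9.39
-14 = -14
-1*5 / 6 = -5 / 6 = -0.83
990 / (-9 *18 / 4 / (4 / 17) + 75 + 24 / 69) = -182160 / 17807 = -10.23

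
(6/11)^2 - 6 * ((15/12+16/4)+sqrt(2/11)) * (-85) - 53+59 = 510 * sqrt(22)/11+649479/242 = 2901.26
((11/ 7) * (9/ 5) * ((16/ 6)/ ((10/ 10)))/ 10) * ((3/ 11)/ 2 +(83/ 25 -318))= -1037994/ 4375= -237.26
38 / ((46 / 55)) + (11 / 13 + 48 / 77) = 1079878 / 23023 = 46.90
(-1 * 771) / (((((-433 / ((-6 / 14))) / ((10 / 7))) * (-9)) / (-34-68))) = -262140 / 21217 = -12.36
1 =1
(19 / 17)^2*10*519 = 1873590 / 289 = 6483.01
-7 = -7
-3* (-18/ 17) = 54/ 17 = 3.18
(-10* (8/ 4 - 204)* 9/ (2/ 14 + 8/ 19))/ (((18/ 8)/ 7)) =1504496/ 15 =100299.73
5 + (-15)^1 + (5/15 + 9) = -0.67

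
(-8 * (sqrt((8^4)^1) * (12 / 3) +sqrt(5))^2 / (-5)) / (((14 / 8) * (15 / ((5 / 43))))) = 16384 * sqrt(5) / 4515 +99872 / 215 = 472.64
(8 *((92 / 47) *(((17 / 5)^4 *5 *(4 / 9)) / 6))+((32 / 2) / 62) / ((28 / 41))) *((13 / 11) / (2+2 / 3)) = 343.66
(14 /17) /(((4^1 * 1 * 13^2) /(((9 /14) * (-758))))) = -0.59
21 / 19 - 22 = -20.89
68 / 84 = 17 / 21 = 0.81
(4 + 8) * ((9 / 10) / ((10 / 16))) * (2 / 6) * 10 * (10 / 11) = 576 / 11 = 52.36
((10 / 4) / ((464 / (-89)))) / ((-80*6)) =89 / 89088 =0.00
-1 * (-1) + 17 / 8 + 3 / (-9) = 67 / 24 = 2.79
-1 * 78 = -78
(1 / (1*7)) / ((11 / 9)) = 9 / 77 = 0.12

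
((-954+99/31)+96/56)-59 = -218756/217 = -1008.09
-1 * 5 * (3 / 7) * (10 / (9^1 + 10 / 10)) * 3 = -45 / 7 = -6.43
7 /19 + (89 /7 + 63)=10119 /133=76.08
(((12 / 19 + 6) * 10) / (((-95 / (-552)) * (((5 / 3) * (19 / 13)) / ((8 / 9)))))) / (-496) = -301392 / 1063145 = -0.28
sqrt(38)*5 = 5*sqrt(38) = 30.82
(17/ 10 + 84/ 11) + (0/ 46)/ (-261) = 1027/ 110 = 9.34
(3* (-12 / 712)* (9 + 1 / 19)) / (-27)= 86 / 5073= 0.02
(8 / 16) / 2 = 0.25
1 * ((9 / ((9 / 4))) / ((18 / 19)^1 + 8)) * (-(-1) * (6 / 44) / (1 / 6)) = 0.37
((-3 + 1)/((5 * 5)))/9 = -2/225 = -0.01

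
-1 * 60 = -60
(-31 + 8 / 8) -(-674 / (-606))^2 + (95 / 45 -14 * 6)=-3461992 / 30603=-113.13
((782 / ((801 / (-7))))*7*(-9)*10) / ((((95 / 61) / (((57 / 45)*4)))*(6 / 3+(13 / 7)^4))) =44896740784 / 44539605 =1008.02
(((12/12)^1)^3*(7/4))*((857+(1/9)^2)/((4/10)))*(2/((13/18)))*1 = 1214815/117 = 10383.03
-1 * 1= -1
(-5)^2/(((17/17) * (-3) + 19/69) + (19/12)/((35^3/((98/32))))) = -96600000/10527563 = -9.18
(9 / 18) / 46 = 1 / 92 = 0.01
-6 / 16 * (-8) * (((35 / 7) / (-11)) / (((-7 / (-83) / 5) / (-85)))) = 529125 / 77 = 6871.75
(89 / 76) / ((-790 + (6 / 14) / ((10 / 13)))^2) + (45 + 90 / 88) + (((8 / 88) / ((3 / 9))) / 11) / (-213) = 91762674072873879 / 1993860595650836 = 46.02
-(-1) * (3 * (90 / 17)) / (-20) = -27 / 34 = -0.79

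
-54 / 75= -18 / 25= -0.72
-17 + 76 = 59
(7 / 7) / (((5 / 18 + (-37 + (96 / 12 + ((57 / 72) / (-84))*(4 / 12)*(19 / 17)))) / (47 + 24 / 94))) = -228354336 / 138812855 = -1.65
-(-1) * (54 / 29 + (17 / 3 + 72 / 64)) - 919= -633601 / 696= -910.35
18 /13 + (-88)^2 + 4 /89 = 8961462 /1157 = 7745.43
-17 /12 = -1.42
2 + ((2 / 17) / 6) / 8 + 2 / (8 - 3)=4901 / 2040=2.40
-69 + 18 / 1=-51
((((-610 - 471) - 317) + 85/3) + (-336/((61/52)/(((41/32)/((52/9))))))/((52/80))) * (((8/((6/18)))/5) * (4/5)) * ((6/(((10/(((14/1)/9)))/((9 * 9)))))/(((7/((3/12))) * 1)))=-1508071824/99125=-15213.84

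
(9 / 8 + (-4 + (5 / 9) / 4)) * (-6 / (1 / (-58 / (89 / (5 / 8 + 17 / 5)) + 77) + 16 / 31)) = 808511837 / 26081232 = 31.00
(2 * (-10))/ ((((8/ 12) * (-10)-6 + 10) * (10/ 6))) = 9/ 2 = 4.50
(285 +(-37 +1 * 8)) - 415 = -159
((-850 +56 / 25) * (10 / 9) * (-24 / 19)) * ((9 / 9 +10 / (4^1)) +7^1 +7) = 1186864 / 57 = 20822.18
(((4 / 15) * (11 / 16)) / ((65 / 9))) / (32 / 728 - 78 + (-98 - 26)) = -77 / 612600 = -0.00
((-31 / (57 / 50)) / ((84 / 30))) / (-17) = 3875 / 6783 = 0.57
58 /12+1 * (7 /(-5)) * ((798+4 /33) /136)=-12651 /3740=-3.38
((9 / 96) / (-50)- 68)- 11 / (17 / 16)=-2131251 / 27200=-78.35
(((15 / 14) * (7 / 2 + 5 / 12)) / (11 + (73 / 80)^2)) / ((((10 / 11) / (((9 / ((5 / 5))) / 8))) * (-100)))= -1551 / 353402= -0.00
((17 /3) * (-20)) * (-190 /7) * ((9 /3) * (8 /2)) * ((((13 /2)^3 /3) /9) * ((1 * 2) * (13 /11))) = 1845040600 /2079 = 887465.42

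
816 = 816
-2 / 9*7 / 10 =-7 / 45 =-0.16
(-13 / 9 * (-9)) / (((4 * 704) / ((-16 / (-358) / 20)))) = 13 / 1260160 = 0.00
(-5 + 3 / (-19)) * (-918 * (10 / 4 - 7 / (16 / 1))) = 742203 / 76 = 9765.83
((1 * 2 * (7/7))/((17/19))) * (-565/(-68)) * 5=53675/578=92.86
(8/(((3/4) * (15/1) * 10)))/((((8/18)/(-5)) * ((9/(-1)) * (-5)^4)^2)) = -4/158203125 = -0.00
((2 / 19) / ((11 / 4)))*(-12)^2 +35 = 8467 / 209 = 40.51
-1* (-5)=5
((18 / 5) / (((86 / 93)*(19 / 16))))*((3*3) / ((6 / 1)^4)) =93 / 4085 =0.02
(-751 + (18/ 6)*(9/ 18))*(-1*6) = 4497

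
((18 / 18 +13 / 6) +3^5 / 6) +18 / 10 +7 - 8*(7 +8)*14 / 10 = -1733 / 15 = -115.53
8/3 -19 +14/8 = -175/12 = -14.58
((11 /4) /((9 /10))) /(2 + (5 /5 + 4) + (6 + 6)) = 55 /342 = 0.16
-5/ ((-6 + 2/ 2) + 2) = 5/ 3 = 1.67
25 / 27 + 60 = 60.93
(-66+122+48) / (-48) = -13 / 6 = -2.17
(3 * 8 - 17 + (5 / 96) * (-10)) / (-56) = -311 / 2688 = -0.12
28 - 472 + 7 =-437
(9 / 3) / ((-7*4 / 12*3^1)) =-3 / 7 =-0.43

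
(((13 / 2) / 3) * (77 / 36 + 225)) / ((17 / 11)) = 68783 / 216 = 318.44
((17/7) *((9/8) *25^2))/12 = 31875/224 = 142.30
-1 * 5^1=-5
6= 6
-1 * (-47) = 47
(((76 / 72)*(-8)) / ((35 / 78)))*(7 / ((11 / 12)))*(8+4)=-94848 / 55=-1724.51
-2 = -2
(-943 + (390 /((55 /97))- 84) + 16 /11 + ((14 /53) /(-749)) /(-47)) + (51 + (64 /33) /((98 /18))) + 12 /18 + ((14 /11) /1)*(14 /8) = -244351786337 /861980658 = -283.48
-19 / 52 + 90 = 4661 / 52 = 89.63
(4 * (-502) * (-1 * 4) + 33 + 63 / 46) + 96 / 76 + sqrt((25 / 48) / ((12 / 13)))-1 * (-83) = 5 * sqrt(13) / 24 + 7123653 / 874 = 8151.38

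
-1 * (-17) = 17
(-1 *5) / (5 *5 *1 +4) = -5 / 29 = -0.17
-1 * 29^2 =-841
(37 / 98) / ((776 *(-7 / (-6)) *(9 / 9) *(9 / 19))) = 703 / 798504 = 0.00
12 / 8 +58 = 59.50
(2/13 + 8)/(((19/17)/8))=14416/247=58.36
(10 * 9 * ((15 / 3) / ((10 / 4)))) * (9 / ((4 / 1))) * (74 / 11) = 29970 / 11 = 2724.55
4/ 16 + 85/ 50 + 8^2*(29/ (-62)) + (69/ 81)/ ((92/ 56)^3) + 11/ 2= -197418023/ 8855460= -22.29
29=29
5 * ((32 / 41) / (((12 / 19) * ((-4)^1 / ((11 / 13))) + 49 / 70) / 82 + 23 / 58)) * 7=135766400 / 1832337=74.09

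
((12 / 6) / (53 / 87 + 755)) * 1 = 87 / 32869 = 0.00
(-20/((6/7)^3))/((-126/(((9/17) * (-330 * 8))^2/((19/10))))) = 1422960000/5491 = 259144.05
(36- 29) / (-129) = -7 / 129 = -0.05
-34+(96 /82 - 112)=-144.83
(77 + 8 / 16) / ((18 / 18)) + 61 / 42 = 1658 / 21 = 78.95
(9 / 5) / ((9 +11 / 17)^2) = 2601 / 134480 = 0.02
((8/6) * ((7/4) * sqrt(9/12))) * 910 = 3185 * sqrt(3)/3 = 1838.86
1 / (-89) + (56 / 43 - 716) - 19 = -733.71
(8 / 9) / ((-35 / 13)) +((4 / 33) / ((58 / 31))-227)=-22836761 / 100485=-227.27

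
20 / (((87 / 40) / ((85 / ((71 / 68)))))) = 4624000 / 6177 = 748.58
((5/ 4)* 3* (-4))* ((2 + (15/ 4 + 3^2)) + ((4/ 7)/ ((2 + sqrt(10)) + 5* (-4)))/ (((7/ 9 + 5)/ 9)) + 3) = -15171915/ 57148 + 1215* sqrt(10)/ 28574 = -265.35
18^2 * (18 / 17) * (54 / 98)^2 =104.16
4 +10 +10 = 24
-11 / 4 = -2.75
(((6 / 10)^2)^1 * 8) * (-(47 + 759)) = -58032 / 25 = -2321.28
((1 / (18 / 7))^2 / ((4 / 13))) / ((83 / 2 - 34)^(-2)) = 15925 / 576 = 27.65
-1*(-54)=54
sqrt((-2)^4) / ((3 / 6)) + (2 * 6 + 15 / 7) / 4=323 / 28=11.54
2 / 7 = 0.29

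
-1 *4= -4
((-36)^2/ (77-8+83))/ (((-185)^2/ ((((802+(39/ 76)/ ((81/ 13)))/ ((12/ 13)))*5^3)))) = 106981745/ 3953672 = 27.06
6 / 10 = 3 / 5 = 0.60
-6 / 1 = -6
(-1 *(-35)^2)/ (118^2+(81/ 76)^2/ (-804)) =-379252160/ 4310780849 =-0.09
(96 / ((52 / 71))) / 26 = 852 / 169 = 5.04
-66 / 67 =-0.99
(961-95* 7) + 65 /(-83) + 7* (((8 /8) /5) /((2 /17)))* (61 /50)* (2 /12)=74111497 /249000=297.64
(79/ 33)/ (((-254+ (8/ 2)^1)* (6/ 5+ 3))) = -79/ 34650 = -0.00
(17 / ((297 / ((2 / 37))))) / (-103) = -34 / 1131867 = -0.00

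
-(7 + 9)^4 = -65536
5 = 5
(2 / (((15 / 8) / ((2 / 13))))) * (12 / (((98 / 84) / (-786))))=-603648 / 455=-1326.70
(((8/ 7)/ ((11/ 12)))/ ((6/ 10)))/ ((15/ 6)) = 0.83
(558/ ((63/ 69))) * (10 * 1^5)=42780/ 7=6111.43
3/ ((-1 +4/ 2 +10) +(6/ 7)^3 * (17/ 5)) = 5145/ 22537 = 0.23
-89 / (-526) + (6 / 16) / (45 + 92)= 49561 / 288248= 0.17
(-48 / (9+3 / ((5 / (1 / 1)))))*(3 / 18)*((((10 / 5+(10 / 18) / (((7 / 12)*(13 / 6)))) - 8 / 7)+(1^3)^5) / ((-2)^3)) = 1045 / 4368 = 0.24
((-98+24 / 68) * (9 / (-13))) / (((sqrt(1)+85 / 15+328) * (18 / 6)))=3735 / 55471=0.07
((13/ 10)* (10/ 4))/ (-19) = -13/ 76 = -0.17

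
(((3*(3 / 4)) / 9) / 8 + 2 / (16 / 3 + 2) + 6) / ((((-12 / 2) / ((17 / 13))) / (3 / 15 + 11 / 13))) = -641291 / 446160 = -1.44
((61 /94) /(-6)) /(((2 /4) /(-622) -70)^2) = -23599924 /1069217179101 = -0.00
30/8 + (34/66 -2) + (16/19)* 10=26801/2508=10.69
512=512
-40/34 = -20/17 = -1.18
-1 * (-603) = 603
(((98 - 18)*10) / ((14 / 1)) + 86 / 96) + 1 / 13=253849 / 4368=58.12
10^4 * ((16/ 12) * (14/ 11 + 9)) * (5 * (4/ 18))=45200000/ 297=152188.55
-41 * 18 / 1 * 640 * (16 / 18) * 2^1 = -839680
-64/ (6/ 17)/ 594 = -272/ 891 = -0.31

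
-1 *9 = -9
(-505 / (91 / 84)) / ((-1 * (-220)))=-303 / 143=-2.12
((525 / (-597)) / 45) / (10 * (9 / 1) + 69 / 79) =-2765 / 12857589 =-0.00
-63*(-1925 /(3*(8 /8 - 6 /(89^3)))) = 581599425 /14387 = 40425.34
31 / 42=0.74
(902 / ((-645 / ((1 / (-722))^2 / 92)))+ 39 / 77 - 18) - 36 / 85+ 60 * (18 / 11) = 1625012177461889 / 20245643630520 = 80.26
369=369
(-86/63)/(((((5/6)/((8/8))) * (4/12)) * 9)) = -0.55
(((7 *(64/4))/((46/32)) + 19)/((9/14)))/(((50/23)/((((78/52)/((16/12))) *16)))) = 31206/25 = 1248.24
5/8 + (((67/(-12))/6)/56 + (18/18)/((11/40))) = 188263/44352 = 4.24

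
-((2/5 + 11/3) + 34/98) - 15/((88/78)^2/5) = -90125509/1422960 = -63.34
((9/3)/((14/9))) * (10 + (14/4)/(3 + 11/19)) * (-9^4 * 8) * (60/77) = -7934414130/9163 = -865918.82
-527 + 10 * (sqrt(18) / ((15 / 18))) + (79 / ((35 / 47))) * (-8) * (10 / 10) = -48149 / 35 + 36 * sqrt(2) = -1324.77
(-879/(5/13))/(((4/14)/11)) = -879879/10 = -87987.90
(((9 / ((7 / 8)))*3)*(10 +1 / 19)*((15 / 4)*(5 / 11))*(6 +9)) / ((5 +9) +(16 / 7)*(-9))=-5801625 / 4807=-1206.91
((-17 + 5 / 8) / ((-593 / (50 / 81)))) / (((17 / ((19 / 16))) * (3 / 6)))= 62225 / 26129952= 0.00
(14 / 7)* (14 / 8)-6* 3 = -29 / 2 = -14.50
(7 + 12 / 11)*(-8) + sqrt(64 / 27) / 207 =-712 / 11 + 8*sqrt(3) / 1863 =-64.72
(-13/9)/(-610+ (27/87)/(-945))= 13195/5572353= 0.00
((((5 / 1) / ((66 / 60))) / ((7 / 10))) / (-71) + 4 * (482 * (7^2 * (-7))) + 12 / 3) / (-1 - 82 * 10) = 3615327600 / 4488407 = 805.48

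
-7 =-7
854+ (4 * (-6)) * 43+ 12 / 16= -709 / 4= -177.25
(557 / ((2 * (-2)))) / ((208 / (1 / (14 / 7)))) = -557 / 1664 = -0.33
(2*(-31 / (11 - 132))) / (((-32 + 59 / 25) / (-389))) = 602950 / 89661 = 6.72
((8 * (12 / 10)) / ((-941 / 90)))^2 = 746496 / 885481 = 0.84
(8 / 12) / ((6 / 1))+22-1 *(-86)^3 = 5724703 / 9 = 636078.11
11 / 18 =0.61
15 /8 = 1.88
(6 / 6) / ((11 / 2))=2 / 11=0.18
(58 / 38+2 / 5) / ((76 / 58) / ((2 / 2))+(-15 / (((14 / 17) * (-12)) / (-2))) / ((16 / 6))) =1188768 / 106115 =11.20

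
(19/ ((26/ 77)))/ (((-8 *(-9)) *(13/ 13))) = 1463/ 1872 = 0.78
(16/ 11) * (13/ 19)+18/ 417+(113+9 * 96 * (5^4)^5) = 2393728637695315812929/ 29051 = 82397460937500114.04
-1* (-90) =90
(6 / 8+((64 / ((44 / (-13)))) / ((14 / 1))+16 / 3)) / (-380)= -4373 / 351120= -0.01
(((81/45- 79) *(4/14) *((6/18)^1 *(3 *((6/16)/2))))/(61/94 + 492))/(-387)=9071/418170270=0.00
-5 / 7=-0.71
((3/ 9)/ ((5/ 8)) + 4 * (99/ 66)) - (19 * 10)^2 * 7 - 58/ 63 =-79598732/ 315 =-252694.39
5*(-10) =-50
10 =10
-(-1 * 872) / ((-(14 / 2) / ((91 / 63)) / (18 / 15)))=-215.92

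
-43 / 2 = -21.50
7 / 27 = 0.26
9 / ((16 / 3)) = 27 / 16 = 1.69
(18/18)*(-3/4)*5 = -15/4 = -3.75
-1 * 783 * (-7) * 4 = 21924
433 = 433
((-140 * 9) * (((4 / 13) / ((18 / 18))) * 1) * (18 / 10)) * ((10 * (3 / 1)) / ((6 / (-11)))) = 498960 / 13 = 38381.54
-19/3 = -6.33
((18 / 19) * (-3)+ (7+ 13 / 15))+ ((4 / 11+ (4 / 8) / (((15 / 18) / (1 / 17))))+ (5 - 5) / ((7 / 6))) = 57809 / 10659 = 5.42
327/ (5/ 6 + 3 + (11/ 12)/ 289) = 378012/ 4435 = 85.23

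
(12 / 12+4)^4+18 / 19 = 11893 / 19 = 625.95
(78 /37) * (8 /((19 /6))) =3744 /703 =5.33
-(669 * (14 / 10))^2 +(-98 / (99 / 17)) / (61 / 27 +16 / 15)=-108315309921 / 123475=-877224.62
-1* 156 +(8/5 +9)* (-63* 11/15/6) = -11881/50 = -237.62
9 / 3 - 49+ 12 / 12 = -45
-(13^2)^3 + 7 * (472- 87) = -4824114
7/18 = 0.39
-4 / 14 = -2 / 7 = -0.29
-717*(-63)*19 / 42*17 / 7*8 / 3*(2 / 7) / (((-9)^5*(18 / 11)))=-3396668 / 8680203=-0.39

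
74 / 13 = 5.69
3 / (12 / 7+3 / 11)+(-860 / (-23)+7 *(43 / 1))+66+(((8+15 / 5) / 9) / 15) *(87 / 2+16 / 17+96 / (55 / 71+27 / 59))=113314673147 / 272476170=415.87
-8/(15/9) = -24/5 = -4.80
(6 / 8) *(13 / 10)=39 / 40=0.98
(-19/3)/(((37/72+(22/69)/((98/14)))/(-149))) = 10938984/6485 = 1686.81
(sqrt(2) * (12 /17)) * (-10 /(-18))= 20 * sqrt(2) /51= 0.55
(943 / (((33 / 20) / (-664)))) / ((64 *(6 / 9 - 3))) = 391345 / 154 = 2541.20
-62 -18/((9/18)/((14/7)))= -134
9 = 9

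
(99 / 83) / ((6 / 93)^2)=95139 / 332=286.56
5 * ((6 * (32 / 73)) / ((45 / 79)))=5056 / 219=23.09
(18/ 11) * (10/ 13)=180/ 143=1.26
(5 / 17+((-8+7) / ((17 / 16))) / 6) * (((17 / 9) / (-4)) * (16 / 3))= -28 / 81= -0.35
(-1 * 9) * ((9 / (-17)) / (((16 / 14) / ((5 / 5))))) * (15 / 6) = 10.42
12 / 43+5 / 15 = 79 / 129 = 0.61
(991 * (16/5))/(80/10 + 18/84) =221984/575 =386.06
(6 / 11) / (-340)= -3 / 1870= -0.00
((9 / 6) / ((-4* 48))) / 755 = -0.00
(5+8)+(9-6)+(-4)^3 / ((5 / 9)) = -496 / 5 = -99.20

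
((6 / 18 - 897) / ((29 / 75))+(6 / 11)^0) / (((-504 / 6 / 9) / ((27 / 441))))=86427 / 5684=15.21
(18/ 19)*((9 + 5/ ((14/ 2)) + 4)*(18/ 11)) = 31104/ 1463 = 21.26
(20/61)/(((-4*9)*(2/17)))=-85/1098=-0.08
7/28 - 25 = -24.75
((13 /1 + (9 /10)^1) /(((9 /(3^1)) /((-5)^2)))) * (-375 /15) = -17375 /6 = -2895.83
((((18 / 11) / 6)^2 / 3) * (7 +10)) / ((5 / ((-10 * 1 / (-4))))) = 51 / 242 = 0.21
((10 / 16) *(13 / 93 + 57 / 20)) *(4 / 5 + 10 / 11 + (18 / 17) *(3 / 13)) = 4126262 / 1130415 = 3.65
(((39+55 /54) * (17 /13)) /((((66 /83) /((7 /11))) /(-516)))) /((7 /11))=-131114353 /3861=-33958.65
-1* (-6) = 6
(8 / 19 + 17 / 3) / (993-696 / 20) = 1735 / 273087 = 0.01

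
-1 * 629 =-629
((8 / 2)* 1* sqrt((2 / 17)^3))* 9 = 72* sqrt(34) / 289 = 1.45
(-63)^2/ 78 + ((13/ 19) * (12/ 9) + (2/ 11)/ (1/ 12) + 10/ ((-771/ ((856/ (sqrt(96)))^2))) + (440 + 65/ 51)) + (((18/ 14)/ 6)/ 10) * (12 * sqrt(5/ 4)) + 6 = 9 * sqrt(5)/ 70 + 85950219341/ 213670314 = 402.54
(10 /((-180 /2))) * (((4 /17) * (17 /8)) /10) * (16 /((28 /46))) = -46 /315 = -0.15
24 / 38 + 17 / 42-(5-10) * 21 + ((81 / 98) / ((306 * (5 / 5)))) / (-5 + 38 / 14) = 46031135 / 434112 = 106.04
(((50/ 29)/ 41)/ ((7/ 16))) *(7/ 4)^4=0.90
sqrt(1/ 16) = 1/ 4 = 0.25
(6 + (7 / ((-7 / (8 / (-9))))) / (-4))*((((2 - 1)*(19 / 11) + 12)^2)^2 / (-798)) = -13517025626 / 52575831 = -257.10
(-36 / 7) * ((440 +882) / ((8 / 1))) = -849.86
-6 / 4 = -3 / 2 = -1.50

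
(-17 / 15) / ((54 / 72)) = -68 / 45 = -1.51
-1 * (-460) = 460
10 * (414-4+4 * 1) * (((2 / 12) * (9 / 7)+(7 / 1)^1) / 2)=104535 / 7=14933.57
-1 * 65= -65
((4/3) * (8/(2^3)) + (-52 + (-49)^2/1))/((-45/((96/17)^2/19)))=-7220224/82365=-87.66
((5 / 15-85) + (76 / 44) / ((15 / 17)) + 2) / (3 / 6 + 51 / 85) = -8878 / 121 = -73.37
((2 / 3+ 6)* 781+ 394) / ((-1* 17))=-16802 / 51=-329.45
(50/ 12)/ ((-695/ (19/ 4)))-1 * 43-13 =-186911/ 3336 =-56.03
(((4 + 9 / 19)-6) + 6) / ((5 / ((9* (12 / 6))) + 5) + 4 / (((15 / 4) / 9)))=7650 / 25441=0.30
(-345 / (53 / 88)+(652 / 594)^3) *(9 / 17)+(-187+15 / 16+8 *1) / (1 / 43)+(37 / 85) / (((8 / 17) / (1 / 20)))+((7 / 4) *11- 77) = -16820969255763661 / 2098174557600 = -8016.95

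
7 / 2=3.50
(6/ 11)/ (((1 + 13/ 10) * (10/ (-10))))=-60/ 253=-0.24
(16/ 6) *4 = 32/ 3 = 10.67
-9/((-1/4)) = 36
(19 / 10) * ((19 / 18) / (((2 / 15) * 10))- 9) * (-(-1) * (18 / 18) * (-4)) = 3743 / 60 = 62.38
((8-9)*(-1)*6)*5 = 30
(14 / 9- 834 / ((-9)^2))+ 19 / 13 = -2555 / 351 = -7.28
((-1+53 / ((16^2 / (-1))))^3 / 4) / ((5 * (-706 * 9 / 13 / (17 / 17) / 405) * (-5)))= -3451924593 / 236894289920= -0.01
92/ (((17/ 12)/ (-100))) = -110400/ 17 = -6494.12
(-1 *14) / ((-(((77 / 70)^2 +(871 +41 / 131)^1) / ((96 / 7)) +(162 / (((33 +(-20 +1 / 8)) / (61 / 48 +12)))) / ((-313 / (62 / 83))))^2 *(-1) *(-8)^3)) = 463284150240040000 / 67739705643457630832623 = 0.00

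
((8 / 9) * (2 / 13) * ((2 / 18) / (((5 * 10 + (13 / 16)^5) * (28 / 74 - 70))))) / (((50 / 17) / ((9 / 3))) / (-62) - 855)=0.00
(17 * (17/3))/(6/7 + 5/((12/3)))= 8092/177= 45.72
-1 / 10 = -0.10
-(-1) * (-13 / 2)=-13 / 2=-6.50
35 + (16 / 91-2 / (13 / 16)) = 229 / 7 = 32.71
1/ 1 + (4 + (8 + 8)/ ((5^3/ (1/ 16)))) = 626/ 125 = 5.01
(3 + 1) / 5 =0.80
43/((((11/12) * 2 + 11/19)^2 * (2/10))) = 558828/15125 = 36.95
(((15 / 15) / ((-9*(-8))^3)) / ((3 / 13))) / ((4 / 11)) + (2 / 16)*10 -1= 1119887 / 4478976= 0.25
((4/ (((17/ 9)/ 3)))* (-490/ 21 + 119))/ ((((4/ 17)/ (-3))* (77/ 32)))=-35424/ 11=-3220.36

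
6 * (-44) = -264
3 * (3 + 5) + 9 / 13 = 321 / 13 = 24.69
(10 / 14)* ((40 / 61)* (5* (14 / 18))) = 1000 / 549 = 1.82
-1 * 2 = -2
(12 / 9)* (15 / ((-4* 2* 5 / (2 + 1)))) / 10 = -3 / 20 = -0.15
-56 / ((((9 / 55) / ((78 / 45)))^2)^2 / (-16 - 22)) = 14237566190848 / 531441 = 26790492.62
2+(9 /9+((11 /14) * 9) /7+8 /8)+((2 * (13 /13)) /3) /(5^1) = 7561 /1470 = 5.14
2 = 2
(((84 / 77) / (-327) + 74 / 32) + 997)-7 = 19036459 / 19184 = 992.31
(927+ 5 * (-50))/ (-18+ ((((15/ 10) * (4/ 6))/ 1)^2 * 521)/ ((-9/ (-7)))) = 6093/ 3485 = 1.75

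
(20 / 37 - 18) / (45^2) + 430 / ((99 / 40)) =143182894 / 824175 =173.73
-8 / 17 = -0.47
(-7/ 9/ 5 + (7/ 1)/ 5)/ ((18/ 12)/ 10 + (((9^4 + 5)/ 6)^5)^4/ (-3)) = -0.00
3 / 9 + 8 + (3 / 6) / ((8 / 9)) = 427 / 48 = 8.90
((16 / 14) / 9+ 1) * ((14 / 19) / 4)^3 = 3479 / 493848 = 0.01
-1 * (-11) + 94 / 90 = 542 / 45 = 12.04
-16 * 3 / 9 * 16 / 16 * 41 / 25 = -8.75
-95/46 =-2.07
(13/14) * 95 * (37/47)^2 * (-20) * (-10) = 169071500/15463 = 10933.94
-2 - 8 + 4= -6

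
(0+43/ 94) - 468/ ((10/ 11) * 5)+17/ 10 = -118443/ 1175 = -100.80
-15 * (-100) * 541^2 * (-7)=-3073150500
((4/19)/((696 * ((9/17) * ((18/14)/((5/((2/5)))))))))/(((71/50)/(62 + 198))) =9668750/9506403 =1.02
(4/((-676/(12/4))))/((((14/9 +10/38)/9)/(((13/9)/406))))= -513/1641458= -0.00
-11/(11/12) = -12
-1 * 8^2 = -64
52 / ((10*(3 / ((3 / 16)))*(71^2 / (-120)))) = -39 / 5041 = -0.01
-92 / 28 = -23 / 7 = -3.29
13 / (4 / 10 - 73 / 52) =-3380 / 261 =-12.95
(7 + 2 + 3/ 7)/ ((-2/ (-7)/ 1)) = 33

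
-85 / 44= -1.93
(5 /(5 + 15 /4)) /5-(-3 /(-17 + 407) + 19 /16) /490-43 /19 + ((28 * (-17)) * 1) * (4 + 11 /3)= -106065403859 /29047200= -3651.48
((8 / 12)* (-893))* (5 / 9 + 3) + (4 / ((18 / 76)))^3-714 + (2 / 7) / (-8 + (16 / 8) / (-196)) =1136815018 / 572265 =1986.52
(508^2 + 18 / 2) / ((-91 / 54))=-13935942 / 91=-153142.22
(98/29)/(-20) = -49/290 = -0.17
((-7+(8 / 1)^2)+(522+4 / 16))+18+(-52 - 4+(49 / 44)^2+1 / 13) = 13655329 / 25168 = 542.57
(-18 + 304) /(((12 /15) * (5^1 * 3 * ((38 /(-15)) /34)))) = -12155 /38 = -319.87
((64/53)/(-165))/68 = -16/148665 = -0.00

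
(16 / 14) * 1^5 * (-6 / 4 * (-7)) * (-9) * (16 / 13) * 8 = -13824 / 13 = -1063.38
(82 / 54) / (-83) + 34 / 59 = 73775 / 132219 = 0.56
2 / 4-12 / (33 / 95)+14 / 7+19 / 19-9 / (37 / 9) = -27053 / 814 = -33.23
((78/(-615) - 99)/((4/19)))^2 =149072437801/672400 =221702.02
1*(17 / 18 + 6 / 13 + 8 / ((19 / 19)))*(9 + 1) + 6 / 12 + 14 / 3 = 23219 / 234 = 99.23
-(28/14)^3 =-8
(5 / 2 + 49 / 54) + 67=1901 / 27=70.41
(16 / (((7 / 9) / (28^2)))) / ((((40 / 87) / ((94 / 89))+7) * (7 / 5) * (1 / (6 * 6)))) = 55777.06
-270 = -270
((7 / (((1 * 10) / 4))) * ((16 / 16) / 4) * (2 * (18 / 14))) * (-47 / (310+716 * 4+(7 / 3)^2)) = -3807 / 143075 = -0.03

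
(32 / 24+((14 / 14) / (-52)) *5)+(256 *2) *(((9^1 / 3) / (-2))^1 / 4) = -29759 / 156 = -190.76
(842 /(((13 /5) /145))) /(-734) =-305225 /4771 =-63.98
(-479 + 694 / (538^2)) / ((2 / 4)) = -69321491 / 72361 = -958.00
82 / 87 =0.94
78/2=39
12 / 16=0.75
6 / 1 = 6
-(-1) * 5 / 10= 1 / 2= 0.50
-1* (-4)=4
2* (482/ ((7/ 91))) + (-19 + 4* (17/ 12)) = 37556/ 3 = 12518.67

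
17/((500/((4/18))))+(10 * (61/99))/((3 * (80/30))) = 12833/16500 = 0.78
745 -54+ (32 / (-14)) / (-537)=2597485 / 3759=691.00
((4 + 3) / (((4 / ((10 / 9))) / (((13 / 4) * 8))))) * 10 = 4550 / 9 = 505.56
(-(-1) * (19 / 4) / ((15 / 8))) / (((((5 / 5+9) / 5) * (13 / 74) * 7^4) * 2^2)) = 703 / 936390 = 0.00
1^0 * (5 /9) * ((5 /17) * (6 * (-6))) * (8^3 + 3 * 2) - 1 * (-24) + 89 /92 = -4726551 /1564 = -3022.09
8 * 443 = 3544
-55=-55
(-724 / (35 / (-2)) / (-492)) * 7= -362 / 615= -0.59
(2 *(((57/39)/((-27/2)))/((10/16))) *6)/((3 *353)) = -1216/619515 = -0.00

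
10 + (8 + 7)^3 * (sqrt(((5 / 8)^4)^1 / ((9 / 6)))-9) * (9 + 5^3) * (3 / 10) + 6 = -1221059 + 1130625 * sqrt(6) / 64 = -1177786.28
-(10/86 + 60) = -2585/43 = -60.12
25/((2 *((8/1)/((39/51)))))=325/272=1.19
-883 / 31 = -28.48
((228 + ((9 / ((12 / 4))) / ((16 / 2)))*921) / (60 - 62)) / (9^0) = -4587 / 16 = -286.69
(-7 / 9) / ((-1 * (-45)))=-7 / 405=-0.02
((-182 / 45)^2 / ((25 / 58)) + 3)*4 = 8292268 / 50625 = 163.80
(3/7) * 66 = 198/7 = 28.29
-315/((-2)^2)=-315/4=-78.75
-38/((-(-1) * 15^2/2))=-76/225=-0.34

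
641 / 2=320.50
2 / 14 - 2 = -13 / 7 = -1.86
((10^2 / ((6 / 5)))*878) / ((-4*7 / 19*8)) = -6206.10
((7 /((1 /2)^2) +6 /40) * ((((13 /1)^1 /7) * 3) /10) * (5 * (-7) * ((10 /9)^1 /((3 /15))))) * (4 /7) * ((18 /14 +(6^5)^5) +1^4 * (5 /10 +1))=-4855229822124627969131095 /98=-49543161450251305807460.15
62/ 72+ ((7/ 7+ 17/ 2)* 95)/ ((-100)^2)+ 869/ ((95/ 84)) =526221931/ 684000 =769.33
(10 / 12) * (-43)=-215 / 6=-35.83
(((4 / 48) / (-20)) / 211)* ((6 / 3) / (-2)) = 1 / 50640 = 0.00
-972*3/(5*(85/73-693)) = 53217/63130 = 0.84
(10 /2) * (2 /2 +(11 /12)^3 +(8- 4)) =49855 /1728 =28.85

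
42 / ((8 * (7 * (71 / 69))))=207 / 284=0.73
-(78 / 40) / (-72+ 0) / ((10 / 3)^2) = 39 / 16000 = 0.00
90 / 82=45 / 41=1.10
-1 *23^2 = -529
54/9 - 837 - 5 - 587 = -1423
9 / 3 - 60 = -57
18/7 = 2.57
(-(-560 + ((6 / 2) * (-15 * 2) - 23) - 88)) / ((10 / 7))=5327 / 10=532.70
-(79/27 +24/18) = -115/27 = -4.26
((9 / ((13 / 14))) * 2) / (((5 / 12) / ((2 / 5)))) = 6048 / 325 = 18.61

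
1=1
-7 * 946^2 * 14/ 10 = -43850884/ 5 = -8770176.80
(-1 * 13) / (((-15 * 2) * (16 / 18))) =39 / 80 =0.49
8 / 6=4 / 3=1.33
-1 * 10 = -10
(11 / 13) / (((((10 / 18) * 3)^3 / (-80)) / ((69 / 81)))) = -4048 / 325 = -12.46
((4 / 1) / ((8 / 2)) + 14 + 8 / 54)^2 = 167281 / 729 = 229.47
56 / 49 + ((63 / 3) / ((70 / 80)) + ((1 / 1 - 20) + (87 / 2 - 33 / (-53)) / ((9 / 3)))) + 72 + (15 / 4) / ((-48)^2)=105824575 / 1139712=92.85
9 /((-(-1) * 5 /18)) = 162 /5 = 32.40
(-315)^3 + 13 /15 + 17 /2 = -937675969 /30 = -31255865.63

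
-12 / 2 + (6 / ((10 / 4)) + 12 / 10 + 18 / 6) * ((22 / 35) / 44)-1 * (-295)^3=8985329183 / 350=25672369.09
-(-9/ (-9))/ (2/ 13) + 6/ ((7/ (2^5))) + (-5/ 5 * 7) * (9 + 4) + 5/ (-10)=-494/ 7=-70.57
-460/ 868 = -115/ 217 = -0.53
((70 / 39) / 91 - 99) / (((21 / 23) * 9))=-12.05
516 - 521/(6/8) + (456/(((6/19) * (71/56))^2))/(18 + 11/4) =-41.58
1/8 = 0.12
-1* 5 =-5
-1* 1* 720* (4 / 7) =-2880 / 7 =-411.43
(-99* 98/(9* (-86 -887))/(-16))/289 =-77/321368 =-0.00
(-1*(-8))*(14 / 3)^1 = 112 / 3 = 37.33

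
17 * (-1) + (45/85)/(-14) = -4055/238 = -17.04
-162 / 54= -3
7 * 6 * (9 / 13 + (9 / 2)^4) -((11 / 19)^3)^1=12306121619 / 713336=17251.51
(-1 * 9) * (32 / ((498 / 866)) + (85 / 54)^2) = -523.12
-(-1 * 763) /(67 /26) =19838 /67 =296.09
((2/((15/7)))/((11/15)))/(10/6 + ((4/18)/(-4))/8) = 2016/2629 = 0.77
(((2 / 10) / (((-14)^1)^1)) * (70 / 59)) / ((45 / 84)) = -28 / 885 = -0.03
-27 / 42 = -0.64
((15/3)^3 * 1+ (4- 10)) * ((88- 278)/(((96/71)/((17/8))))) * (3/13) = -13645135/1664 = -8200.20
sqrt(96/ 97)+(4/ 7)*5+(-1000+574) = -2962/ 7+4*sqrt(582)/ 97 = -422.15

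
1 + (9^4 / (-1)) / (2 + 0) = -3279.50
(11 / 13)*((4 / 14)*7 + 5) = 77 / 13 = 5.92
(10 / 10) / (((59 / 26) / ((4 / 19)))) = 104 / 1121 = 0.09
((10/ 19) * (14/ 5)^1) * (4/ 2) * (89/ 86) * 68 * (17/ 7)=411536/ 817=503.72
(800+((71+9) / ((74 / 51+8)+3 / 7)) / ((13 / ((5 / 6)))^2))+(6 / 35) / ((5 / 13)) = 250496351242 / 312933075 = 800.48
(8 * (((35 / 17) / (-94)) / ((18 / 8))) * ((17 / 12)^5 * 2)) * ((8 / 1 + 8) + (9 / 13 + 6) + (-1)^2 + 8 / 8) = -312786145 / 14253408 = -21.94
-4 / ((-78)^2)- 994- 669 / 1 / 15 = -7898558 / 7605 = -1038.60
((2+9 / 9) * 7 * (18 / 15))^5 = 31757969376 / 3125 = 10162550.20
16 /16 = 1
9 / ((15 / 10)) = 6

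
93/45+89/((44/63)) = 85469/660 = 129.50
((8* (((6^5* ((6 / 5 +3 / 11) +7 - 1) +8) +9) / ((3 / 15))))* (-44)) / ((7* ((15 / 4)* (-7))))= 409199488 / 735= 556734.00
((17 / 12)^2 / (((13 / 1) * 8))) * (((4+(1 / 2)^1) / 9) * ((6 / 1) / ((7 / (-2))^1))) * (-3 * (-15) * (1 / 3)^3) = -1445 / 52416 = -0.03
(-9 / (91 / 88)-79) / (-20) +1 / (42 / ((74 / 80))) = 96253 / 21840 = 4.41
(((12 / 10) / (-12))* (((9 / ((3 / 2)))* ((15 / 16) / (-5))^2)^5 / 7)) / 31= -14348907 / 74560632258560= -0.00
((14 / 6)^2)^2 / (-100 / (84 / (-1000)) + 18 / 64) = 537824 / 21605103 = 0.02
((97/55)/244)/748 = 97/10038160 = 0.00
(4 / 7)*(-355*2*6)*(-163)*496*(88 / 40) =432975689.14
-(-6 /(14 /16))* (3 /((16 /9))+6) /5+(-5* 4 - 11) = -716 /35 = -20.46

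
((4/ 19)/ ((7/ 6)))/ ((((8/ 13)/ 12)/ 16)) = 7488/ 133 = 56.30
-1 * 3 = -3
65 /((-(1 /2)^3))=-520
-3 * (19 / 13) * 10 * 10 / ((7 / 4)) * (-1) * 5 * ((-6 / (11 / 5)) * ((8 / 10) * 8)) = -21888000 / 1001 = -21866.13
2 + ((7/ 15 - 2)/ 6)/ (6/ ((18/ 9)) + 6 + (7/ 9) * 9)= 2857/ 1440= 1.98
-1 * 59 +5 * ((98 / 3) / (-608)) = -54053 / 912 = -59.27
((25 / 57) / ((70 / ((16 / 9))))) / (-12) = -0.00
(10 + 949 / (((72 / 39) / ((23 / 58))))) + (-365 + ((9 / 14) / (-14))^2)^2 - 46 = 133391.30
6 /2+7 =10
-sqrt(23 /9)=-sqrt(23) /3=-1.60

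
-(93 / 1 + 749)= -842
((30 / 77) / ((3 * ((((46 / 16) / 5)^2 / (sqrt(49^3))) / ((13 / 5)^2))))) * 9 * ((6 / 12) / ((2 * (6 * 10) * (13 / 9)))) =137592 / 5819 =23.65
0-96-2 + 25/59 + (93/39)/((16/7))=-1184653/12272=-96.53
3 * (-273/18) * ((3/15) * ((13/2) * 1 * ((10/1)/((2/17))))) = -20111/4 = -5027.75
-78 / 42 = -13 / 7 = -1.86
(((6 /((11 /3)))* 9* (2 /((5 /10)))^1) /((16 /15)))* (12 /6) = 1215 /11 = 110.45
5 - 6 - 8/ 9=-17/ 9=-1.89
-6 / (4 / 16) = -24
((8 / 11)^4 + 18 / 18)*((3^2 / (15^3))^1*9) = 56211 / 1830125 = 0.03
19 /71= 0.27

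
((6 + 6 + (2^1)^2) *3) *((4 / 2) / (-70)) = -48 / 35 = -1.37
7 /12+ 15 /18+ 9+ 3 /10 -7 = 223 /60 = 3.72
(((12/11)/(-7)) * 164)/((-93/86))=56416/2387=23.63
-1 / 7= -0.14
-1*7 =-7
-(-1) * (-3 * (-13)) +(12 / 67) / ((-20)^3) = 5225997 / 134000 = 39.00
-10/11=-0.91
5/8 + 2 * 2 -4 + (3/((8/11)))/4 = 53/32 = 1.66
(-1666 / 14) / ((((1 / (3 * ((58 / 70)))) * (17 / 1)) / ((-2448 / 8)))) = 26622 / 5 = 5324.40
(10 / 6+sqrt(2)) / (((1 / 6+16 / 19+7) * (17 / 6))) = 684 * sqrt(2) / 15521+1140 / 15521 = 0.14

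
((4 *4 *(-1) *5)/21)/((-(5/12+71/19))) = 6080/6629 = 0.92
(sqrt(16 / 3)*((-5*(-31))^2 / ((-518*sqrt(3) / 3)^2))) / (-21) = -0.03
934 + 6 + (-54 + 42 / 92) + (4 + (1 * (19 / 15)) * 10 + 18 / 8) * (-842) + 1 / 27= -9340672 / 621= -15041.34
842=842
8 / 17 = 0.47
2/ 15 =0.13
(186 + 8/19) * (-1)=-3542/19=-186.42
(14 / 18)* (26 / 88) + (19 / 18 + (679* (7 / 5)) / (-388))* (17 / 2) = -46027 / 3960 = -11.62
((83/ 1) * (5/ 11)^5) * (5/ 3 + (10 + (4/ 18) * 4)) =20.22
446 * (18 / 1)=8028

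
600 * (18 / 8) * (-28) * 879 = -33226200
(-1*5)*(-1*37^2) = 6845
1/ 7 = 0.14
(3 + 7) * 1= 10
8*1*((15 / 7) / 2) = 60 / 7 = 8.57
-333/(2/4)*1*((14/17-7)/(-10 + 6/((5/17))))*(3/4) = 524475/1768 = 296.65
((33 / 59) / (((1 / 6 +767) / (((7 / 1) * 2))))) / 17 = 0.00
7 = 7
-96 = -96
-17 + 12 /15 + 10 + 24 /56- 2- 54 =-2162 /35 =-61.77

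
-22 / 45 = -0.49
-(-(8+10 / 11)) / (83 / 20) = 1960 / 913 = 2.15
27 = 27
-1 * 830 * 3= -2490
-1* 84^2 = -7056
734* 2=1468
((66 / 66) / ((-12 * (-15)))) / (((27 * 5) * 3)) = 1 / 72900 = 0.00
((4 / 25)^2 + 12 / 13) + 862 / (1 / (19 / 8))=66566457 / 32500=2048.20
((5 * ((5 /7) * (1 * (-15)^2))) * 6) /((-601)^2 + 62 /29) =978750 /73324237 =0.01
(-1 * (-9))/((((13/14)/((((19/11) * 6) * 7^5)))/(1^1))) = 241415748/143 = 1688222.01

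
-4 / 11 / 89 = -4 / 979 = -0.00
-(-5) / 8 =5 / 8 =0.62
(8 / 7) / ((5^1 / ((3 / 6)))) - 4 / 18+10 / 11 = 2776 / 3465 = 0.80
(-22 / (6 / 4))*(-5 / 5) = 44 / 3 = 14.67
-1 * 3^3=-27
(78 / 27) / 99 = 26 / 891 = 0.03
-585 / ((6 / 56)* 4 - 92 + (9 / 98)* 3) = 57330 / 8947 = 6.41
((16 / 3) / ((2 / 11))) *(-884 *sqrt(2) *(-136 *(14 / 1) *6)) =296231936 *sqrt(2) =418935221.50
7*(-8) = -56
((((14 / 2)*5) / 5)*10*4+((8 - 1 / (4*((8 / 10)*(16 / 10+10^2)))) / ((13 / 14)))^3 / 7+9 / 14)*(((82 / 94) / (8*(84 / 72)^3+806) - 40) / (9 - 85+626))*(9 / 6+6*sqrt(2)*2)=-47858947369777065482465247*sqrt(2) / 147462051014086961152000 - 47858947369777065482465247 / 1179696408112695689216000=-499.55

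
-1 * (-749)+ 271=1020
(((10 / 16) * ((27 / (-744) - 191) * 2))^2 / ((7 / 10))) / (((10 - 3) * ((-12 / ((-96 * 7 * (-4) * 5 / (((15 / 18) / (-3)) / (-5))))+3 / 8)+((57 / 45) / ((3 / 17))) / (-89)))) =1123692927080625 / 28417377352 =39542.46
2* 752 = 1504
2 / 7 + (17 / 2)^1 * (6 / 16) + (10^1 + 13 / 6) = 5255 / 336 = 15.64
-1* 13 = -13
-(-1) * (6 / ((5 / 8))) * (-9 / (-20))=108 / 25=4.32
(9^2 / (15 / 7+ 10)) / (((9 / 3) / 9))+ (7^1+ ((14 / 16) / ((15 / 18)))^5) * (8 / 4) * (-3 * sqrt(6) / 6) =1701 / 85-26484101 * sqrt(6) / 3200000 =-0.26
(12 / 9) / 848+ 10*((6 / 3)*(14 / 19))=14.74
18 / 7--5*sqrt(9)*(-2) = -192 / 7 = -27.43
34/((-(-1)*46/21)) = 357/23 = 15.52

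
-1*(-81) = 81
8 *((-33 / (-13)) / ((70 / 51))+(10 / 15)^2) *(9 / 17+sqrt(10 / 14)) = 75148 / 7735+75148 *sqrt(35) / 28665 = 25.22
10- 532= -522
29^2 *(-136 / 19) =-114376 / 19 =-6019.79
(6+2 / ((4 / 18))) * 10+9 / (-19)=2841 / 19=149.53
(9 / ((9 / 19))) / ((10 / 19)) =361 / 10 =36.10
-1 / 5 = -0.20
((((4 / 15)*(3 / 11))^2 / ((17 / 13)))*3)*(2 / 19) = 1248 / 977075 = 0.00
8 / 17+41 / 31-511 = -268352 / 527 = -509.21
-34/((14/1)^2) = -17/98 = -0.17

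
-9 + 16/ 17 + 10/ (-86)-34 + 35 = -5245/ 731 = -7.18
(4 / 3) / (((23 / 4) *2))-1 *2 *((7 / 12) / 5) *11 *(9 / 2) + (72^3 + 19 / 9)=373238.68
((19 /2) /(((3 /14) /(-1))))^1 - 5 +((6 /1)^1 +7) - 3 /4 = -445 /12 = -37.08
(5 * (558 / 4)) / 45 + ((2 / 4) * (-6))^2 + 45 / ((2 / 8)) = 409 / 2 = 204.50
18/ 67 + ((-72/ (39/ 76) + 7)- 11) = -125458/ 871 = -144.04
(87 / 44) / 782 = 87 / 34408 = 0.00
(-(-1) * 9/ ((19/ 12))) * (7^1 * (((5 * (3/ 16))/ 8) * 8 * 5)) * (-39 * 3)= -1658475/ 76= -21822.04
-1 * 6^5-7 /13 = -101095 /13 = -7776.54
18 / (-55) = -18 / 55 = -0.33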